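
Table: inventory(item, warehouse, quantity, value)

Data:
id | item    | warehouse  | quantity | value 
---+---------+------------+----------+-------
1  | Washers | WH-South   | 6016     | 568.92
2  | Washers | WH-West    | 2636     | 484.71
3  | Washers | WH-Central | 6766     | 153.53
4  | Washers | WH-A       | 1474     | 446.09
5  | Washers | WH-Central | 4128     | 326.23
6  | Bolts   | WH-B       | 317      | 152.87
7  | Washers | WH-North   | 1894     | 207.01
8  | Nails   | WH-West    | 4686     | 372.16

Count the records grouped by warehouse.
SELECT warehouse, COUNT(*) as count
FROM inventory
GROUP BY warehouse

Result:
  WH-A: 1
  WH-B: 1
  WH-Central: 2
  WH-North: 1
  WH-South: 1
  WH-West: 2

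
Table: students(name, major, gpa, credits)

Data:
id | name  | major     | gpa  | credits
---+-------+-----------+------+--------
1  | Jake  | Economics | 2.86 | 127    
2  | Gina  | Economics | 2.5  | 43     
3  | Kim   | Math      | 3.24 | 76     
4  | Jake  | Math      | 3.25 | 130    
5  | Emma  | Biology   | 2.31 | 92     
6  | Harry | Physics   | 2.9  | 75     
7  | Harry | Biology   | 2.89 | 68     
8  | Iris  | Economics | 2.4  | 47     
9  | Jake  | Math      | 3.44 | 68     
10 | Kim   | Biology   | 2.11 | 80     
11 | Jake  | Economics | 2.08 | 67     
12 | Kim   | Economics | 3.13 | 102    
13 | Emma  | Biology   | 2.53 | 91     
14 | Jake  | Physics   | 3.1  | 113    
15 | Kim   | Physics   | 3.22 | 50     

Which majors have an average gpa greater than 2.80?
SELECT major, AVG(gpa)
FROM students
GROUP BY major
HAVING AVG(gpa) > 2.80

Result:
  Math: avg=3.31
  Physics: avg=3.07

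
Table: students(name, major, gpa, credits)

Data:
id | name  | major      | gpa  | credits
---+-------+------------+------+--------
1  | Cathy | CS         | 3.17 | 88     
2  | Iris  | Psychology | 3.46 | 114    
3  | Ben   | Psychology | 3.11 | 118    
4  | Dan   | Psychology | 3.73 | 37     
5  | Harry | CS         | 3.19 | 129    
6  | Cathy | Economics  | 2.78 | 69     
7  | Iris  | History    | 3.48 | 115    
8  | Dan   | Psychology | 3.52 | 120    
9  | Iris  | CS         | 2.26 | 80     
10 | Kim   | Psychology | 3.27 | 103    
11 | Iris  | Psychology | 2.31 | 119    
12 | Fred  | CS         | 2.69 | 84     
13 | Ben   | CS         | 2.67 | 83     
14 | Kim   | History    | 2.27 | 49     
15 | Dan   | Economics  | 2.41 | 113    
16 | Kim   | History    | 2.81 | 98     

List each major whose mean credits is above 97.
SELECT major, AVG(credits)
FROM students
GROUP BY major
HAVING AVG(credits) > 97

Result:
  Psychology: avg=101.83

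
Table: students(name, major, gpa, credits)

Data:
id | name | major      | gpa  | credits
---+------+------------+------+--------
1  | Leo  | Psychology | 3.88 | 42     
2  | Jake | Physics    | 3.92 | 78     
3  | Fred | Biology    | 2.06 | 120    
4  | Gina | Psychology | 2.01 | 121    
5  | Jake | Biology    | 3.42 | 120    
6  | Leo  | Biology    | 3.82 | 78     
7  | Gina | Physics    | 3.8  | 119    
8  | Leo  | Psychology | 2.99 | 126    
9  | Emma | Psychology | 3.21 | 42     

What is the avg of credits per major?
SELECT major, AVG(credits) as result
FROM students
GROUP BY major

Result:
  Biology: 106.00
  Physics: 98.50
  Psychology: 82.75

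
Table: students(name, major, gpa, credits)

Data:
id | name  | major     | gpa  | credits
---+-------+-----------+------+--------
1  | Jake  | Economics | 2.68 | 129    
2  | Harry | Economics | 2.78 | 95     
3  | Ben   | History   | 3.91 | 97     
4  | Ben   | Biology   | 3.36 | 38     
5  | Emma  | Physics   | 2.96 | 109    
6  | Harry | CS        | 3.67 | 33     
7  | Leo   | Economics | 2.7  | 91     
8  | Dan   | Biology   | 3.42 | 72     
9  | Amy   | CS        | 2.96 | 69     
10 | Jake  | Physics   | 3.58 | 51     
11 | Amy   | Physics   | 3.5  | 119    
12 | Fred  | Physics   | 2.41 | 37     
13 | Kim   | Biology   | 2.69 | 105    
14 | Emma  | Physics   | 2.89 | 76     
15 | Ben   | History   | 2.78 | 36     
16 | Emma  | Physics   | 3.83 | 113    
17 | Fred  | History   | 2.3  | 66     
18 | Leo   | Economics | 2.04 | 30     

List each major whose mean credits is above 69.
SELECT major, AVG(credits)
FROM students
GROUP BY major
HAVING AVG(credits) > 69

Result:
  Biology: avg=71.67
  Economics: avg=86.25
  Physics: avg=84.17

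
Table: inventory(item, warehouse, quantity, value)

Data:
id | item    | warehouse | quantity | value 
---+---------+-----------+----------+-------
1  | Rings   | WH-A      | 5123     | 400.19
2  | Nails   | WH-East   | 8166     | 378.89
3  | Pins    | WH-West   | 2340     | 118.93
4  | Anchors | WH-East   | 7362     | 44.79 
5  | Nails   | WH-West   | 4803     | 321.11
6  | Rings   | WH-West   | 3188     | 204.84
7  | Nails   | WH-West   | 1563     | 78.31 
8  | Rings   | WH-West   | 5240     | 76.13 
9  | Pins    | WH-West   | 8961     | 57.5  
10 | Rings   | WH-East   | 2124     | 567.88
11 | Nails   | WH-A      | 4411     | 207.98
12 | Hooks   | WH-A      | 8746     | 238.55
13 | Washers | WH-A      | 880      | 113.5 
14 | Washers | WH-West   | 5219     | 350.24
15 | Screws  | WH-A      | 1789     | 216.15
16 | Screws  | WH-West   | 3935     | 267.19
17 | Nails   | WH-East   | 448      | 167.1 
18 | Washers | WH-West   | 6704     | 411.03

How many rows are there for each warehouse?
SELECT warehouse, COUNT(*) as count
FROM inventory
GROUP BY warehouse

Result:
  WH-A: 5
  WH-East: 4
  WH-West: 9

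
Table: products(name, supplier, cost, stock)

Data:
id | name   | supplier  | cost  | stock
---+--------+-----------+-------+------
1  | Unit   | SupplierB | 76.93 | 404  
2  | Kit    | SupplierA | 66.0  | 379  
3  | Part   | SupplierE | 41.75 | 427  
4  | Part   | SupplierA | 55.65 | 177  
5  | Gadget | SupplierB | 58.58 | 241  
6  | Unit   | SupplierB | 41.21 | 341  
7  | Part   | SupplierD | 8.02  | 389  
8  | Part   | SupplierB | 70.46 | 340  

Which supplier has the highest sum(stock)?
SELECT supplier, SUM(stock) as val
FROM products
GROUP BY supplier
ORDER BY val DESC
LIMIT 1

Result: SupplierB with sum(stock) = 1326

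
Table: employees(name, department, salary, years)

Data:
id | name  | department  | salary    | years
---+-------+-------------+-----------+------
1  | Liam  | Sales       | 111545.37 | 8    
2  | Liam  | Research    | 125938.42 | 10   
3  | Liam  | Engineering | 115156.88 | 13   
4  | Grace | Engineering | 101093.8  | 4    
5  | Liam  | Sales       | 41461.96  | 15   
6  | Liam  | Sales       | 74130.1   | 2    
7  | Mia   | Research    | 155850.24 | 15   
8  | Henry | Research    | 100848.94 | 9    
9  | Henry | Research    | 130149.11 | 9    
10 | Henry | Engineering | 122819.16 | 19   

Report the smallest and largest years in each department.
SELECT department, MIN(years), MAX(years)
FROM employees
GROUP BY department

Result:
  Engineering: min=4, max=19
  Research: min=9, max=15
  Sales: min=2, max=15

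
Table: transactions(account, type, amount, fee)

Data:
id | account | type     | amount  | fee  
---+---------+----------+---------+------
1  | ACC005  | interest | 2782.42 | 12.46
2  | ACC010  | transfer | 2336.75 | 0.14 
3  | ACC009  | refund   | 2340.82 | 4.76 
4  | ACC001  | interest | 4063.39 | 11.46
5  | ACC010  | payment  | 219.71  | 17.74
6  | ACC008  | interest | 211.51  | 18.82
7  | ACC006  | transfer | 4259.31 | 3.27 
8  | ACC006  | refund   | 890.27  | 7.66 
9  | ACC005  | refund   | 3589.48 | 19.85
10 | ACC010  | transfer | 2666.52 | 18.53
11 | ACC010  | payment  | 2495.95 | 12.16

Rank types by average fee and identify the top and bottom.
SELECT type, AVG(fee)
FROM transactions
GROUP BY type
ORDER BY AVG(fee)

All groups:
  transfer: 7.31
  refund: 10.76
  interest: 14.25
  payment: 14.95

Highest: payment (14.95)
Lowest: transfer (7.31)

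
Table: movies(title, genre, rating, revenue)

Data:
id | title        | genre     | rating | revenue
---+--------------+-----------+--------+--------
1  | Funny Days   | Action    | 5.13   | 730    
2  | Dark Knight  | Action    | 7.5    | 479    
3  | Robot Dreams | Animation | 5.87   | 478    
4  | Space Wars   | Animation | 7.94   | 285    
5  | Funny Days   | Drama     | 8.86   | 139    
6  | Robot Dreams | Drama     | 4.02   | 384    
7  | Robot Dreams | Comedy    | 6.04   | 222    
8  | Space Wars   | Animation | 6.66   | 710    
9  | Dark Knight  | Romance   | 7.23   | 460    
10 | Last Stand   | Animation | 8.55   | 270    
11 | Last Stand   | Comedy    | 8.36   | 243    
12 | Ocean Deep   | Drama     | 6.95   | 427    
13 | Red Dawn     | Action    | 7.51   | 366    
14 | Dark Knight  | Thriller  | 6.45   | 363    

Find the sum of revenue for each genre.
SELECT genre, SUM(revenue) as result
FROM movies
GROUP BY genre

Result:
  Action: 1575
  Animation: 1743
  Comedy: 465
  Drama: 950
  Romance: 460
  Thriller: 363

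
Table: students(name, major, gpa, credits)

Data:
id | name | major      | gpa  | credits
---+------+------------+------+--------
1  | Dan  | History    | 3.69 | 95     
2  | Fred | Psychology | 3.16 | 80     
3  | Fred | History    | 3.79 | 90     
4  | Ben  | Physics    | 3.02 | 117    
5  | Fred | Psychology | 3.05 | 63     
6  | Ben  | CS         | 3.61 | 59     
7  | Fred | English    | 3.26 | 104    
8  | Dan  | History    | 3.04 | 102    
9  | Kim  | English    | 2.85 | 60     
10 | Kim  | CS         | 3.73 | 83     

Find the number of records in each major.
SELECT major, COUNT(*) as count
FROM students
GROUP BY major

Result:
  CS: 2
  English: 2
  History: 3
  Physics: 1
  Psychology: 2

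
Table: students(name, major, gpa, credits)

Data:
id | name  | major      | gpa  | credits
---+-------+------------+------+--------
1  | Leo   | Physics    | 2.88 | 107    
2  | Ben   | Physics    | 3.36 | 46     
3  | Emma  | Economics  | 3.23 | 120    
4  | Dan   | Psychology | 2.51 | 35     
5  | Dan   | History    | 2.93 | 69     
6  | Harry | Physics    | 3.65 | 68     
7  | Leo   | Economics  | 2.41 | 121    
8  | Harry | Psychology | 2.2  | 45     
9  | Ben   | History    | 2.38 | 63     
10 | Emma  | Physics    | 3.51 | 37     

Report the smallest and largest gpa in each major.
SELECT major, MIN(gpa), MAX(gpa)
FROM students
GROUP BY major

Result:
  Economics: min=2.41, max=3.23
  History: min=2.38, max=2.93
  Physics: min=2.88, max=3.65
  Psychology: min=2.20, max=2.51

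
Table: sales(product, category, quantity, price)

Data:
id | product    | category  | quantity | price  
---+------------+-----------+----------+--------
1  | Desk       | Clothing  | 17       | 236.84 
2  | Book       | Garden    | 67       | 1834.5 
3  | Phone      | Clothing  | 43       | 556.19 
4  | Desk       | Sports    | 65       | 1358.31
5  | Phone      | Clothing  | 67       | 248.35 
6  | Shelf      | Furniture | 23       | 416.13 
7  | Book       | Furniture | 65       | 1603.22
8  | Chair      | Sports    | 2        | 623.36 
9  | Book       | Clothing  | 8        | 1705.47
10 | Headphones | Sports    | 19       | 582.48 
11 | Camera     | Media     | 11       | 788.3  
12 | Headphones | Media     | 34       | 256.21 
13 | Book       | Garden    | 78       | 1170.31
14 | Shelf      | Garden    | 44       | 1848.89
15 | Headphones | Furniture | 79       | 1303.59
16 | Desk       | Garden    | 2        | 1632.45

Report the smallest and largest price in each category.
SELECT category, MIN(price), MAX(price)
FROM sales
GROUP BY category

Result:
  Clothing: min=236.84, max=1705.47
  Furniture: min=416.13, max=1603.22
  Garden: min=1170.31, max=1848.89
  Media: min=256.21, max=788.30
  Sports: min=582.48, max=1358.31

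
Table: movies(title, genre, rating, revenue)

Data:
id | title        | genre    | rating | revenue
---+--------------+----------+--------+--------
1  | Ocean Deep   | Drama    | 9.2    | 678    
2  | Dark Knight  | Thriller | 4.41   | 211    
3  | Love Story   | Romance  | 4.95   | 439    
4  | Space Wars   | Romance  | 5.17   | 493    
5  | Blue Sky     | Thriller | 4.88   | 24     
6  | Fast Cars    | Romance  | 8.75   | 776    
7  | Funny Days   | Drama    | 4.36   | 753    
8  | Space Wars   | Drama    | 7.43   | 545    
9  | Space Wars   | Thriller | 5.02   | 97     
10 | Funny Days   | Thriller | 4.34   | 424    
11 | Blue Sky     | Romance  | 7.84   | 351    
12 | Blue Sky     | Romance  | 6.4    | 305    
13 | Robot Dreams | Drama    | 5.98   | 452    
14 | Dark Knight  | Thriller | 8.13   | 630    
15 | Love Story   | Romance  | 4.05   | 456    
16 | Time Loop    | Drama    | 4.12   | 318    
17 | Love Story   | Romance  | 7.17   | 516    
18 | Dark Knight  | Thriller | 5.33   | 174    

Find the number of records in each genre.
SELECT genre, COUNT(*) as count
FROM movies
GROUP BY genre

Result:
  Drama: 5
  Romance: 7
  Thriller: 6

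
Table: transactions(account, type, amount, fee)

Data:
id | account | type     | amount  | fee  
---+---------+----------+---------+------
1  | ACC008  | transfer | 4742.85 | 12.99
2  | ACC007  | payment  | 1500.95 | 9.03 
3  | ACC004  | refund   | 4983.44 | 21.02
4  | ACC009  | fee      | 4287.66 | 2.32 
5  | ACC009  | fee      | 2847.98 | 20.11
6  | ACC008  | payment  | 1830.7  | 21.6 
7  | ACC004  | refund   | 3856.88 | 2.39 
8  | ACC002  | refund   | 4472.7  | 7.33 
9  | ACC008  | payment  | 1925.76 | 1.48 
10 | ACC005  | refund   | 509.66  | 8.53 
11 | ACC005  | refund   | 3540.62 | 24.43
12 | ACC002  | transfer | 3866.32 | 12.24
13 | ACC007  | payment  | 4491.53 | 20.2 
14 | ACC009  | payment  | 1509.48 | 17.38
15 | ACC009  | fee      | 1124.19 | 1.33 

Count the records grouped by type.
SELECT type, COUNT(*) as count
FROM transactions
GROUP BY type

Result:
  fee: 3
  payment: 5
  refund: 5
  transfer: 2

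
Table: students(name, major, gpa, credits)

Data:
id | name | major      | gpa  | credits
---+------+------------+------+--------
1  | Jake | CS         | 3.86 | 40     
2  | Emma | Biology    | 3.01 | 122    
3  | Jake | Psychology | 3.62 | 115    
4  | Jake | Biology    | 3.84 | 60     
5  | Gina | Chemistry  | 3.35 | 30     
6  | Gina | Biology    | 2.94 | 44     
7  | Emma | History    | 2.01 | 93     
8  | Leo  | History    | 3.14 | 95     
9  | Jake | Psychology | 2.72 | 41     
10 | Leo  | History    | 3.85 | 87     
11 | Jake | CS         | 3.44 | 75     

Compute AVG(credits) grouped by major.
SELECT major, AVG(credits) as result
FROM students
GROUP BY major

Result:
  Biology: 75.33
  CS: 57.50
  Chemistry: 30.00
  History: 91.67
  Psychology: 78.00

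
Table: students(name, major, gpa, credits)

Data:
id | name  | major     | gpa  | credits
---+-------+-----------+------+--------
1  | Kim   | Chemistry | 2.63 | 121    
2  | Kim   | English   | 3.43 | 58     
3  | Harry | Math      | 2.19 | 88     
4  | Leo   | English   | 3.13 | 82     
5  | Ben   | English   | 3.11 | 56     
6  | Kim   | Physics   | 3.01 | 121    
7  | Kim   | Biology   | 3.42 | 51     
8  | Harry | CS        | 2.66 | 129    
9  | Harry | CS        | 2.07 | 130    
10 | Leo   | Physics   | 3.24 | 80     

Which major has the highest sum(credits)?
SELECT major, SUM(credits) as val
FROM students
GROUP BY major
ORDER BY val DESC
LIMIT 1

Result: CS with sum(credits) = 259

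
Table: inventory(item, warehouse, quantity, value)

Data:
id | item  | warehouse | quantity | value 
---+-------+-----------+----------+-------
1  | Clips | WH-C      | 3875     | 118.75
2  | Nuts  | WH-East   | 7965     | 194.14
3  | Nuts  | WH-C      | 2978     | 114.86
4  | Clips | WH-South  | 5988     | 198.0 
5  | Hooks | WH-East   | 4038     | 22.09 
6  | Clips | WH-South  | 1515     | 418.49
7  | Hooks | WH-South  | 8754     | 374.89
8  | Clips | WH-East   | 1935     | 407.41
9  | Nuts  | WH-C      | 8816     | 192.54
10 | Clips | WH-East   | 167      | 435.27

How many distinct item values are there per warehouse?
SELECT warehouse, COUNT(DISTINCT item)
FROM inventory
GROUP BY warehouse

Result:
  WH-C: 2 distinct
  WH-East: 3 distinct
  WH-South: 2 distinct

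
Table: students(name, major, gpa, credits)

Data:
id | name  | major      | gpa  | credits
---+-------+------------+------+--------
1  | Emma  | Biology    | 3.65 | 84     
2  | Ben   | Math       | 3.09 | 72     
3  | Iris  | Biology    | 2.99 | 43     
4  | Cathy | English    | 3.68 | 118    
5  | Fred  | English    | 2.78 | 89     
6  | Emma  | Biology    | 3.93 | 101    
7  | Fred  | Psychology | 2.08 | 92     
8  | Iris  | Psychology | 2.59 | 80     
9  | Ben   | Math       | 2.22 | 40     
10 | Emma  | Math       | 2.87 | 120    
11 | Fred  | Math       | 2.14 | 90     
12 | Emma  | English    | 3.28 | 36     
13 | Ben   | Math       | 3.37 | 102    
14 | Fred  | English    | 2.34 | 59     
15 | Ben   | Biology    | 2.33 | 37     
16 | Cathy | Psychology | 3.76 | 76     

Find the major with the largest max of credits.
SELECT major, MAX(credits) as val
FROM students
GROUP BY major
ORDER BY val DESC
LIMIT 1

Result: Math with max(credits) = 120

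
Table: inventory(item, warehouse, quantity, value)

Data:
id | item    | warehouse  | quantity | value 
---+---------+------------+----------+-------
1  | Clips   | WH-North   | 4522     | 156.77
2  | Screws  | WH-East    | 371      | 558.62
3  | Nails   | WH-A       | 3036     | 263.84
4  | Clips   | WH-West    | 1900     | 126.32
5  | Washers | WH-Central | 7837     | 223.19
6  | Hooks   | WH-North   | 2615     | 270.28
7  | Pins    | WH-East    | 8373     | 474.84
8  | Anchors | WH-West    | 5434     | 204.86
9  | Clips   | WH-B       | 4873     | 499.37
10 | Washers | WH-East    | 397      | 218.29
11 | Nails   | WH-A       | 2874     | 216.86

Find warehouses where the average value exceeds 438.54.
SELECT warehouse, AVG(value)
FROM inventory
GROUP BY warehouse
HAVING AVG(value) > 438.54

Result:
  WH-B: avg=499.37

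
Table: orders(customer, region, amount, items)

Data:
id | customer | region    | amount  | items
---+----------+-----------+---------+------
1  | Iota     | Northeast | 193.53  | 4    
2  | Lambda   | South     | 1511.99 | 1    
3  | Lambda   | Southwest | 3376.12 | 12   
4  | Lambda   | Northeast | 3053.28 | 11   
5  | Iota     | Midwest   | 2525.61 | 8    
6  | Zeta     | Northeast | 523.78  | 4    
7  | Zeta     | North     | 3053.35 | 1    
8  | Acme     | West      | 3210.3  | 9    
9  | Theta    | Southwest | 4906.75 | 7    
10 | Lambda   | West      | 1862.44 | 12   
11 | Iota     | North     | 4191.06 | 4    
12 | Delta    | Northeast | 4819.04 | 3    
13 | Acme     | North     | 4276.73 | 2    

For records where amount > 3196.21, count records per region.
SELECT region, COUNT(*)
FROM orders
WHERE amount > 3196.21
GROUP BY region

Note: WHERE filters rows before grouping.

Result:
  North: 2
  Northeast: 1
  Southwest: 2
  West: 1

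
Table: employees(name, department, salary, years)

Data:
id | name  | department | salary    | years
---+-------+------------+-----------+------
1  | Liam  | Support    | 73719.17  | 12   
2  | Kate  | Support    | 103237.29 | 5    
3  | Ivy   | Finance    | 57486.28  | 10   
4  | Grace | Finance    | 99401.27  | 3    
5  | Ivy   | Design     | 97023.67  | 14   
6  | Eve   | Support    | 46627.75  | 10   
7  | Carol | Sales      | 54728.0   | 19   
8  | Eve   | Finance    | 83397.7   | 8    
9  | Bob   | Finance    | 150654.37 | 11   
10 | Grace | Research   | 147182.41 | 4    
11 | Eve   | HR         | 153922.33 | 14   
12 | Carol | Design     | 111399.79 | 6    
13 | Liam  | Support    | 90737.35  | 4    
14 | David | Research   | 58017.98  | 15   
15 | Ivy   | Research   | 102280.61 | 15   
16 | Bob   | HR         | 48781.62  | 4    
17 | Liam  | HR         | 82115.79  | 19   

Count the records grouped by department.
SELECT department, COUNT(*) as count
FROM employees
GROUP BY department

Result:
  Design: 2
  Finance: 4
  HR: 3
  Research: 3
  Sales: 1
  Support: 4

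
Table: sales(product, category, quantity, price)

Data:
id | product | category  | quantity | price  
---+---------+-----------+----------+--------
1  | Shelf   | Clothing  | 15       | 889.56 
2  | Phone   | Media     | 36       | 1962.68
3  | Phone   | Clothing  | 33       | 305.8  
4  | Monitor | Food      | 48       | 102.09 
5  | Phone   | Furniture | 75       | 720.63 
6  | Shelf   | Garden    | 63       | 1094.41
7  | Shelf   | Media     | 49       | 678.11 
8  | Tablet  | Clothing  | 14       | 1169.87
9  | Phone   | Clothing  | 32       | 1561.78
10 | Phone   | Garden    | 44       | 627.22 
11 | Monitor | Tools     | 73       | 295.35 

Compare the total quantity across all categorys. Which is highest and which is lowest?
SELECT category, SUM(quantity)
FROM sales
GROUP BY category
ORDER BY SUM(quantity)

All groups:
  Food: 48
  Tools: 73
  Furniture: 75
  Media: 85
  Clothing: 94
  Garden: 107

Highest: Garden (107)
Lowest: Food (48)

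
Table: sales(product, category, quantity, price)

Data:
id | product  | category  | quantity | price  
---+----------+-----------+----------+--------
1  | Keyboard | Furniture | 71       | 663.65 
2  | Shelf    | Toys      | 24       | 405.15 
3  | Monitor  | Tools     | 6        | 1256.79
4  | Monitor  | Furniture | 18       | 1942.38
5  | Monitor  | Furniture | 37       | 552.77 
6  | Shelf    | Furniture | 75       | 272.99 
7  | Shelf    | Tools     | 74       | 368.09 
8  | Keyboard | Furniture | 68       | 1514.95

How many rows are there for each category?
SELECT category, COUNT(*) as count
FROM sales
GROUP BY category

Result:
  Furniture: 5
  Tools: 2
  Toys: 1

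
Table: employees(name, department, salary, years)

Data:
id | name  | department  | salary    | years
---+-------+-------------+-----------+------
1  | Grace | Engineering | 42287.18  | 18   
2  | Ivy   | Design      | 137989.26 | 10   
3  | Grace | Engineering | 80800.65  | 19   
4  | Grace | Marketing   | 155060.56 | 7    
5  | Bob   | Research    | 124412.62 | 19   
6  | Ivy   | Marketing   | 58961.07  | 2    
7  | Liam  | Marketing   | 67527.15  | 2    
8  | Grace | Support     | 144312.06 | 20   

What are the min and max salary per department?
SELECT department, MIN(salary), MAX(salary)
FROM employees
GROUP BY department

Result:
  Design: min=137989.26, max=137989.26
  Engineering: min=42287.18, max=80800.65
  Marketing: min=58961.07, max=155060.56
  Research: min=124412.62, max=124412.62
  Support: min=144312.06, max=144312.06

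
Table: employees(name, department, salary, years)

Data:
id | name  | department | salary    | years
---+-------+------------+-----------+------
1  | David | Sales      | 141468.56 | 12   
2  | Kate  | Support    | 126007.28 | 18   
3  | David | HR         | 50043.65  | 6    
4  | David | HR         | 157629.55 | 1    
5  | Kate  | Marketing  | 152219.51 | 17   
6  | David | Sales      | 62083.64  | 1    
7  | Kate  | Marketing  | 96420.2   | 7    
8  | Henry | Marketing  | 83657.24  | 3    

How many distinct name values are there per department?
SELECT department, COUNT(DISTINCT name)
FROM employees
GROUP BY department

Result:
  HR: 1 distinct
  Marketing: 2 distinct
  Sales: 1 distinct
  Support: 1 distinct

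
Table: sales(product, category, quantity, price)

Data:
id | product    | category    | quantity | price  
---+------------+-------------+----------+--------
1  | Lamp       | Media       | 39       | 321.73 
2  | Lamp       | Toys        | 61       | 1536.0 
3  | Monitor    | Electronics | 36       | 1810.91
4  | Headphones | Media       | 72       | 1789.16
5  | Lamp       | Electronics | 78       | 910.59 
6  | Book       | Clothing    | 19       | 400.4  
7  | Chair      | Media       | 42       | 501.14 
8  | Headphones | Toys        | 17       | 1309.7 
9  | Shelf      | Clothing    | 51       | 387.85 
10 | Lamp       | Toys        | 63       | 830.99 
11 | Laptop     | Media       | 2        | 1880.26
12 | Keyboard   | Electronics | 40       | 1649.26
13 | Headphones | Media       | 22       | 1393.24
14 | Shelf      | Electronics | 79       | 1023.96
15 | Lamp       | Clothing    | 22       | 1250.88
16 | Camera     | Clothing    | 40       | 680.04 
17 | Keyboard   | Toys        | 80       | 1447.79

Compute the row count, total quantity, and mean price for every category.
SELECT category,
       COUNT(*) as cnt,
       SUM(quantity) as total_quantity,
       AVG(price) as avg_price
FROM sales
GROUP BY category

Result:
  Clothing: 4 records, 132 total quantity, 679.79 avg price
  Electronics: 4 records, 233 total quantity, 1348.68 avg price
  Media: 5 records, 177 total quantity, 1177.11 avg price
  Toys: 4 records, 221 total quantity, 1281.12 avg price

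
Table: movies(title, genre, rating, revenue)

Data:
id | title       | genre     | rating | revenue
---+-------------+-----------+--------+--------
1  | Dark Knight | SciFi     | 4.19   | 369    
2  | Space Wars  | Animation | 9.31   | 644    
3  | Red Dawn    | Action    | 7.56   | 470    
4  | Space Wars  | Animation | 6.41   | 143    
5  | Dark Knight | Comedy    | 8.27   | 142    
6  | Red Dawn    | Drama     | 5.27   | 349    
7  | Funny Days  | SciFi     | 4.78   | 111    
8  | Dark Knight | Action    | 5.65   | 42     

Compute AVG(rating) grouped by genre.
SELECT genre, AVG(rating) as result
FROM movies
GROUP BY genre

Result:
  Action: 6.61
  Animation: 7.86
  Comedy: 8.27
  Drama: 5.27
  SciFi: 4.49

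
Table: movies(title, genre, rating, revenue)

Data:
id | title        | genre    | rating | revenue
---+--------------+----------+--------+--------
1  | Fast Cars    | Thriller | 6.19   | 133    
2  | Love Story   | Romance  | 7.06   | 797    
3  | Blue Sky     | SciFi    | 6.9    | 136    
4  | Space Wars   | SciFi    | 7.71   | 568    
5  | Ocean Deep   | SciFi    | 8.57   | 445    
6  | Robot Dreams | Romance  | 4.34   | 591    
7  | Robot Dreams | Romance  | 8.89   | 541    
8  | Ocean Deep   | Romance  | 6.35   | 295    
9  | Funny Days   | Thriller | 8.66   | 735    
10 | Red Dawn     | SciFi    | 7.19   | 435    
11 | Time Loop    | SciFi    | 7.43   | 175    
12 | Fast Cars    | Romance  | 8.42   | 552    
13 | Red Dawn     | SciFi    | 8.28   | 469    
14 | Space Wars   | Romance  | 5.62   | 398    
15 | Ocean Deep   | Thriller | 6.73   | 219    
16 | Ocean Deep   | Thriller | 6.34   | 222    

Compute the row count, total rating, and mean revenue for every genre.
SELECT genre,
       COUNT(*) as cnt,
       SUM(rating) as total_rating,
       AVG(revenue) as avg_revenue
FROM movies
GROUP BY genre

Result:
  Romance: 6 records, 40.68 total rating, 529.00 avg revenue
  SciFi: 6 records, 46.08 total rating, 371.33 avg revenue
  Thriller: 4 records, 27.92 total rating, 327.25 avg revenue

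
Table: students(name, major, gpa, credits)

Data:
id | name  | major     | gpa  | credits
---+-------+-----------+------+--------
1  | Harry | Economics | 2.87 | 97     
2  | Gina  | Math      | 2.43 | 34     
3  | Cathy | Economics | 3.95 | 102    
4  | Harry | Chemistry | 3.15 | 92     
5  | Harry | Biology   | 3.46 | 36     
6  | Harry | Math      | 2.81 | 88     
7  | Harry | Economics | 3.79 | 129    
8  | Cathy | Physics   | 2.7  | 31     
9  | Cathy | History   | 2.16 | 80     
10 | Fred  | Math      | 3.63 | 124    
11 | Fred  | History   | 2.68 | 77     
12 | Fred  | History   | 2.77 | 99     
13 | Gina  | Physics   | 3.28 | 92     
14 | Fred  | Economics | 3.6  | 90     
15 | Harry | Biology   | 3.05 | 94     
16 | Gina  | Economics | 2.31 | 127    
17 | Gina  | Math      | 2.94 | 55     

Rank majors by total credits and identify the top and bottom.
SELECT major, SUM(credits)
FROM students
GROUP BY major
ORDER BY SUM(credits)

All groups:
  Chemistry: 92
  Physics: 123
  Biology: 130
  History: 256
  Math: 301
  Economics: 545

Highest: Economics (545)
Lowest: Chemistry (92)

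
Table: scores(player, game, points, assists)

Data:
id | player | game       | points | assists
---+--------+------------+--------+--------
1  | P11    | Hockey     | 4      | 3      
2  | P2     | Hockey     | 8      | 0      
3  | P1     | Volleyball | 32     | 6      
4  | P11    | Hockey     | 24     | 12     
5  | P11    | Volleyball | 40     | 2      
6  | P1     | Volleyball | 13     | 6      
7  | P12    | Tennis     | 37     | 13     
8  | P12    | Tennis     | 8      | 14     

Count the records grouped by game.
SELECT game, COUNT(*) as count
FROM scores
GROUP BY game

Result:
  Hockey: 3
  Tennis: 2
  Volleyball: 3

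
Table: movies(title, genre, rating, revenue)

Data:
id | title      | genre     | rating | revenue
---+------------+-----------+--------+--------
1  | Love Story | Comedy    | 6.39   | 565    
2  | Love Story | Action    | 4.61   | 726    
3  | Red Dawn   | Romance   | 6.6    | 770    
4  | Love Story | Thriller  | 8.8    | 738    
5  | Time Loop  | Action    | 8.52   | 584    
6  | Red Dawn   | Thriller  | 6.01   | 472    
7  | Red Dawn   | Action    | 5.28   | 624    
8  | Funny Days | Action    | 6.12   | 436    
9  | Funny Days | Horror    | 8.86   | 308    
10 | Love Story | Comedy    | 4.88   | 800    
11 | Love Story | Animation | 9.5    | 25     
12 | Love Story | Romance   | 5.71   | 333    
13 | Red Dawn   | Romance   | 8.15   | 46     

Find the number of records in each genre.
SELECT genre, COUNT(*) as count
FROM movies
GROUP BY genre

Result:
  Action: 4
  Animation: 1
  Comedy: 2
  Horror: 1
  Romance: 3
  Thriller: 2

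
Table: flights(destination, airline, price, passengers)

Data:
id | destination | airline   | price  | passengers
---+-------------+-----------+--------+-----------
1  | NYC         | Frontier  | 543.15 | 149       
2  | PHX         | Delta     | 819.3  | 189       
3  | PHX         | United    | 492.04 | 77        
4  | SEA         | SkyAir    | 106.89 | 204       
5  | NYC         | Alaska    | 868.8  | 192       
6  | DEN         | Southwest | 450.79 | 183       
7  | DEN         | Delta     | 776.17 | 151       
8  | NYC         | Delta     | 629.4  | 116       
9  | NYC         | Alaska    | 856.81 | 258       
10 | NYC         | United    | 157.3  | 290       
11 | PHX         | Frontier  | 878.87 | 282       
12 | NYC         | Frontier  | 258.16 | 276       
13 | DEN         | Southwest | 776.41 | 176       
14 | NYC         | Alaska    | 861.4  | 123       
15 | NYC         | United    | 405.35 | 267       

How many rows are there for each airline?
SELECT airline, COUNT(*) as count
FROM flights
GROUP BY airline

Result:
  Alaska: 3
  Delta: 3
  Frontier: 3
  SkyAir: 1
  Southwest: 2
  United: 3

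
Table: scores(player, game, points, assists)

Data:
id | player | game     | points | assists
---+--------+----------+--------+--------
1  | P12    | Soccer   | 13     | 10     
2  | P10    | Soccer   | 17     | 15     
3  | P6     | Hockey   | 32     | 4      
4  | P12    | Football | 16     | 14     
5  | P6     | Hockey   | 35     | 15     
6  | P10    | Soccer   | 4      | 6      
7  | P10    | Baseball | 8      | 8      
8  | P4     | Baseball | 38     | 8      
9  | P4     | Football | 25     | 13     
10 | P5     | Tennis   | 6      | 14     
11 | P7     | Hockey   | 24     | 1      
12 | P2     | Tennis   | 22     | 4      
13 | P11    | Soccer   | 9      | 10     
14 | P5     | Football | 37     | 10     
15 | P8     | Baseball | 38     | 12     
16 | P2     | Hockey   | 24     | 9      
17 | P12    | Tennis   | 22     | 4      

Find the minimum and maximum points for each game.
SELECT game, MIN(points), MAX(points)
FROM scores
GROUP BY game

Result:
  Baseball: min=8, max=38
  Football: min=16, max=37
  Hockey: min=24, max=35
  Soccer: min=4, max=17
  Tennis: min=6, max=22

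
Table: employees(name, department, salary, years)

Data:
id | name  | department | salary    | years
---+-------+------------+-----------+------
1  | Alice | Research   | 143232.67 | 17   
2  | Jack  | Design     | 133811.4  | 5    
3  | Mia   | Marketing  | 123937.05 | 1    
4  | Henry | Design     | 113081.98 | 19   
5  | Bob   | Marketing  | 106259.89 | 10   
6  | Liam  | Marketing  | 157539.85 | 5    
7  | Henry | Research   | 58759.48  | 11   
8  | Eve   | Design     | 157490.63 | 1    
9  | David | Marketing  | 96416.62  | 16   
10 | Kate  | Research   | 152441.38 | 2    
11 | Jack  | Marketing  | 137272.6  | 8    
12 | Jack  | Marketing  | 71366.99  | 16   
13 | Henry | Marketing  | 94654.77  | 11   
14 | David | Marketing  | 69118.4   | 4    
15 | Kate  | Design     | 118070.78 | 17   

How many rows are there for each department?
SELECT department, COUNT(*) as count
FROM employees
GROUP BY department

Result:
  Design: 4
  Marketing: 8
  Research: 3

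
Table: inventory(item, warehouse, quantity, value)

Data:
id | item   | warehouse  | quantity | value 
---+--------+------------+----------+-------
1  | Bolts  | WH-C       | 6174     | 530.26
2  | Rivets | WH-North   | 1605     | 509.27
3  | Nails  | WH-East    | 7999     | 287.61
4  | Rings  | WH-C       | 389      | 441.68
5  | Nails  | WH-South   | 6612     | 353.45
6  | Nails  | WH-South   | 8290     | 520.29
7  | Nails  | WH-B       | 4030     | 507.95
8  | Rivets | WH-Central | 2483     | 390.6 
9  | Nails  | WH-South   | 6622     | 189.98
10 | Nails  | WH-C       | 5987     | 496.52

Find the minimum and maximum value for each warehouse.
SELECT warehouse, MIN(value), MAX(value)
FROM inventory
GROUP BY warehouse

Result:
  WH-B: min=507.95, max=507.95
  WH-C: min=441.68, max=530.26
  WH-Central: min=390.60, max=390.60
  WH-East: min=287.61, max=287.61
  WH-North: min=509.27, max=509.27
  WH-South: min=189.98, max=520.29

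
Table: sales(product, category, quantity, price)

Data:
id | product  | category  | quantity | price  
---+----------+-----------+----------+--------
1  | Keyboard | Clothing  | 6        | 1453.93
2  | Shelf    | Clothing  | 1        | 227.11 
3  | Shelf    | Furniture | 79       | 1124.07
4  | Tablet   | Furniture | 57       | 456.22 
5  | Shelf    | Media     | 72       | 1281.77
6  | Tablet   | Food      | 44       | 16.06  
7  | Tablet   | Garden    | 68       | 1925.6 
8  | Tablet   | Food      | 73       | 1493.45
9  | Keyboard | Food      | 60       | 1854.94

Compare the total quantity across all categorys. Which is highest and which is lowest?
SELECT category, SUM(quantity)
FROM sales
GROUP BY category
ORDER BY SUM(quantity)

All groups:
  Clothing: 7
  Garden: 68
  Media: 72
  Furniture: 136
  Food: 177

Highest: Food (177)
Lowest: Clothing (7)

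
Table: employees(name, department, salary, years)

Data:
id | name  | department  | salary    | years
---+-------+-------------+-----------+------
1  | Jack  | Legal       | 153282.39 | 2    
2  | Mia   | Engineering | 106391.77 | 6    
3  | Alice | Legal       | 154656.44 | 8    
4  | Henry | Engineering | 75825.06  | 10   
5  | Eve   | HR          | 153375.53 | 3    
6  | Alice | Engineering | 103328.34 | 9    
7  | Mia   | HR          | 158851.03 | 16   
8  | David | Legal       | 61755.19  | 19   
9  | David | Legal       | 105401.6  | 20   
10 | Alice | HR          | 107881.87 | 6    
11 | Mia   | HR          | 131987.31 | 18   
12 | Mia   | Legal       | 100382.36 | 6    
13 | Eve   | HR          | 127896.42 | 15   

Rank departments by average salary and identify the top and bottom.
SELECT department, AVG(salary)
FROM employees
GROUP BY department
ORDER BY AVG(salary)

All groups:
  Engineering: 95181.72
  Legal: 115095.60
  HR: 135998.43

Highest: HR (135998.43)
Lowest: Engineering (95181.72)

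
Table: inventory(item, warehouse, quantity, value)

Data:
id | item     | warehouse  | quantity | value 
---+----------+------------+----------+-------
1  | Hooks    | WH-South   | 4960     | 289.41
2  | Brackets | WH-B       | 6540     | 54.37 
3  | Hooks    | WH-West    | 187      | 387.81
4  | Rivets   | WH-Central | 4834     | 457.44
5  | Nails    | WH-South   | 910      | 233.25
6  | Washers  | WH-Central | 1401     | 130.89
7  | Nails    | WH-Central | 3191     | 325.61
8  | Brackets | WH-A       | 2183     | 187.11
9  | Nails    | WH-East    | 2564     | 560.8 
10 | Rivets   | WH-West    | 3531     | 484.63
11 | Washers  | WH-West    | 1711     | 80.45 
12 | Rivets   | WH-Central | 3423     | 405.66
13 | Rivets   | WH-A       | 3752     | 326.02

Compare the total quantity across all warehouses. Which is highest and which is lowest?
SELECT warehouse, SUM(quantity)
FROM inventory
GROUP BY warehouse
ORDER BY SUM(quantity)

All groups:
  WH-East: 2564
  WH-West: 5429
  WH-South: 5870
  WH-A: 5935
  WH-B: 6540
  WH-Central: 12849

Highest: WH-Central (12849)
Lowest: WH-East (2564)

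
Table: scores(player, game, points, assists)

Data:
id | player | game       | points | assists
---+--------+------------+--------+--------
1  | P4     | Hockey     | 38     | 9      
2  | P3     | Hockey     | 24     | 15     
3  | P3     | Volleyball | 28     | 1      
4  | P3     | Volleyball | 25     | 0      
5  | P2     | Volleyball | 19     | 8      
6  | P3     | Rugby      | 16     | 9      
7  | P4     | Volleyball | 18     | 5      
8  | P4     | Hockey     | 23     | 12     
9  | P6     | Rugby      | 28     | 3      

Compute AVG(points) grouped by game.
SELECT game, AVG(points) as result
FROM scores
GROUP BY game

Result:
  Hockey: 28.33
  Rugby: 22.00
  Volleyball: 22.50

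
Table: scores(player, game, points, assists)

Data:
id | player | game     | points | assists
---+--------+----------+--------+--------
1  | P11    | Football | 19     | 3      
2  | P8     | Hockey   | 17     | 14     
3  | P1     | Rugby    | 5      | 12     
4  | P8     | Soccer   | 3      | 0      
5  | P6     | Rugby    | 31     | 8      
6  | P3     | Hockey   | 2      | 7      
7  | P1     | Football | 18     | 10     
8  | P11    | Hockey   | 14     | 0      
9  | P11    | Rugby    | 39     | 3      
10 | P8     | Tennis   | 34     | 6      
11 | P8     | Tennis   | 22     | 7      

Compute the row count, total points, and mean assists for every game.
SELECT game,
       COUNT(*) as cnt,
       SUM(points) as total_points,
       AVG(assists) as avg_assists
FROM scores
GROUP BY game

Result:
  Football: 2 records, 37 total points, 6.50 avg assists
  Hockey: 3 records, 33 total points, 7.00 avg assists
  Rugby: 3 records, 75 total points, 7.67 avg assists
  Soccer: 1 records, 3 total points, 0.00 avg assists
  Tennis: 2 records, 56 total points, 6.50 avg assists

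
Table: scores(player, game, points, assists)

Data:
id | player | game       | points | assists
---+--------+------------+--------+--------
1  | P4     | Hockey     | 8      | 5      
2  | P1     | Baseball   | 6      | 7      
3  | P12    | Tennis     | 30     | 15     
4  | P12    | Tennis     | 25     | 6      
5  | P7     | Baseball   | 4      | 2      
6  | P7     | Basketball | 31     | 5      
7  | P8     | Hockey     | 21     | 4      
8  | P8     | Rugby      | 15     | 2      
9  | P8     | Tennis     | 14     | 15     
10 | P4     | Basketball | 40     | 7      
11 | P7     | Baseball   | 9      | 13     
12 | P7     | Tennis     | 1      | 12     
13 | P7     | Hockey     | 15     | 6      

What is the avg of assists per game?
SELECT game, AVG(assists) as result
FROM scores
GROUP BY game

Result:
  Baseball: 7.33
  Basketball: 6.00
  Hockey: 5.00
  Rugby: 2.00
  Tennis: 12.00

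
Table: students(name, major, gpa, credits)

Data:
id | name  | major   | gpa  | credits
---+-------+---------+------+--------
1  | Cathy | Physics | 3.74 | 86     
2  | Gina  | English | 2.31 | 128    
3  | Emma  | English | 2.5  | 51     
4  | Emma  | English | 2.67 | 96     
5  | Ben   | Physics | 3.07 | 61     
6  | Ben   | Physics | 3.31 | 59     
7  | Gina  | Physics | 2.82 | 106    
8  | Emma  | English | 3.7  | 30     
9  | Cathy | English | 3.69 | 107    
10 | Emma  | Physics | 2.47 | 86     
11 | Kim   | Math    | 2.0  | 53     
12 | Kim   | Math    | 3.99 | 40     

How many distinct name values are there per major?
SELECT major, COUNT(DISTINCT name)
FROM students
GROUP BY major

Result:
  English: 3 distinct
  Math: 1 distinct
  Physics: 4 distinct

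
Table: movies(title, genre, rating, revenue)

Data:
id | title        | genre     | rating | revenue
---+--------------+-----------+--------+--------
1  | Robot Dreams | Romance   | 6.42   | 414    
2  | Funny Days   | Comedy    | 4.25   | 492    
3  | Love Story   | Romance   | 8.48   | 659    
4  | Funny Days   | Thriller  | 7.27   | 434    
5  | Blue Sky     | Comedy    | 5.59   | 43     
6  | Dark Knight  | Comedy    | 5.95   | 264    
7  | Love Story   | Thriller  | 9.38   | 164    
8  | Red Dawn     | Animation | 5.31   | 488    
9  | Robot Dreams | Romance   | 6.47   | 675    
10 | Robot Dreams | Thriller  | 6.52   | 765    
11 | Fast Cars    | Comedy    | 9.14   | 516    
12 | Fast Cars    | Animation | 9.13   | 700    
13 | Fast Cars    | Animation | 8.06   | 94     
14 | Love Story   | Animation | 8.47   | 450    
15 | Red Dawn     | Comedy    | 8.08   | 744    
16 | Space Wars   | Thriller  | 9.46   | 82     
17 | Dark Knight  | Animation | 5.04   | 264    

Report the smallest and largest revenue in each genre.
SELECT genre, MIN(revenue), MAX(revenue)
FROM movies
GROUP BY genre

Result:
  Animation: min=94, max=700
  Comedy: min=43, max=744
  Romance: min=414, max=675
  Thriller: min=82, max=765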